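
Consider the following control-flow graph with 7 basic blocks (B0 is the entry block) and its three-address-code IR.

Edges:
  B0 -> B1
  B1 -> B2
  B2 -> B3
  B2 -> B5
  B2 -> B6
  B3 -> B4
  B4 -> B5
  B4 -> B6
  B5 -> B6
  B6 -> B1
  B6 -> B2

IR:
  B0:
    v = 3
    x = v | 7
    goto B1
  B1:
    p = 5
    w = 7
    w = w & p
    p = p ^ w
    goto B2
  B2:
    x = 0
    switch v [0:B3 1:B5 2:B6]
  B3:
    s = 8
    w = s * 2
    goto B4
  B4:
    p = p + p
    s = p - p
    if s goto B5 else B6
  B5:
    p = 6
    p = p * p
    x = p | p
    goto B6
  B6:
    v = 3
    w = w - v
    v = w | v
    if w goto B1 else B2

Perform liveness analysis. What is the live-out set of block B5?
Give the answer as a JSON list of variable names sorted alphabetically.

Per-block:
  B0 def {v,x} use ∅
  B1 def {p,w} use ∅
  B2 def {x} use {v}
  B3 def {s,w} use ∅
  B4 def {p,s} use {p}
  B5 def {p,x} use ∅
  B6 def {v,w} use {w}

Backward fixpoint:
  B0: in=∅ out={v}
  B1: in={v} out={p,v,w}
  B2: in={p,v,w} out={p,w}
  B3: in={p} out={p,w}
  B4: in={p,w} out={p,w}
  B5: in={w} out={p,w}
  B6: in={p,w} out={p,v,w}

live-out(B5) = ["p", "w"]

Answer: ["p", "w"]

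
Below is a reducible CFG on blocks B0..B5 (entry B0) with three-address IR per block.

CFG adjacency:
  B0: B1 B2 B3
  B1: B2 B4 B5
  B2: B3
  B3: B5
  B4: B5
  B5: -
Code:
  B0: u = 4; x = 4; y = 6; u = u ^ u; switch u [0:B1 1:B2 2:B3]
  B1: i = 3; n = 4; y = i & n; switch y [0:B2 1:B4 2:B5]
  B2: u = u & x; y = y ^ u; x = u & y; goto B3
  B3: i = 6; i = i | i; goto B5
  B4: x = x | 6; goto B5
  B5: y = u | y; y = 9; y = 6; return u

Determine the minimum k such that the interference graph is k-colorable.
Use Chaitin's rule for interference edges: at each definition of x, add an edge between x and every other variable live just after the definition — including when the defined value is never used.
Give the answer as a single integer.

Block summaries:
  B0: def={u,x,y} ue=∅
  B1: def={i,n,y} ue=∅
  B2: def={u,x,y} ue={u,x,y}
  B3: def={i} ue=∅
  B4: def={x} ue={x}
  B5: def={y} ue={u,y}

Backward fixpoint:
  B0 li=∅ lo={u,x,y}
  B1 li={u,x} lo={u,x,y}
  B2 li={u,x,y} lo={u,y}
  B3 li={u,y} lo={u,y}
  B4 li={u,x,y} lo={u,y}
  B5 li={u,y} lo=∅

Interference:
  i — {n,u,x,y}
  n — {i,u,x}
  u — {i,n,x,y}
  x — {i,n,u,y}
  y — {i,u,x}

Registers:
  lower bound: {i,n,u,x} mutually conflict ⇒ χ ≥ 4
  assign i→c0 n→c3 u→c1 x→c2 y→c3 — no edge inside a register ⇒ χ ≤ 4
  χ = 4

Answer: 4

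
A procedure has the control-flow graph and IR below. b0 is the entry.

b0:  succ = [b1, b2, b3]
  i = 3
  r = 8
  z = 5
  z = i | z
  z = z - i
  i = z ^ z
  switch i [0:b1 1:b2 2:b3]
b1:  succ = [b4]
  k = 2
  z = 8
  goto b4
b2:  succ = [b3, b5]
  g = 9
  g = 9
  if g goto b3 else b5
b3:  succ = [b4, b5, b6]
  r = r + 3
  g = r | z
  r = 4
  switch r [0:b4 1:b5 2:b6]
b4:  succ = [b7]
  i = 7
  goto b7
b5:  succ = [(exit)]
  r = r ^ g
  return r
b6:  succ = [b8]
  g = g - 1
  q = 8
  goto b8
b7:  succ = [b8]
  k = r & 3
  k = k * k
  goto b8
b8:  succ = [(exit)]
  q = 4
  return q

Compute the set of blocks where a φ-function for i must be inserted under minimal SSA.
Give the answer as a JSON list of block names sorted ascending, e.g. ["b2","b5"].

Answer: ["b8"]

Working:
idom tree: b1←b0 b2←b0 b3←b0 b4←b0 b5←b0 b6←b3 b7←b4 b8←b0
Join-block Dom:
  b3: preds {b0,b2}: {b0} ∩ {b0,b2} = {b0}; idom=b0
  b4: preds {b1,b3}: {b0,b1} ∩ {b0,b3} = {b0}; idom=b0
  b5: preds {b2,b3}: {b0,b2} ∩ {b0,b3} = {b0}; idom=b0
  b8: preds {b6,b7}: {b0,b3,b6} ∩ {b0,b4,b7} = {b0}; idom=b0

DF walk-up:
  b3←b0: walk · to b0
  b3←b2: walk b2 to b0
  b4←b1: walk b1 to b0
  b4←b3: walk b3 to b0
  b5←b2: walk b2 to b0
  b5←b3: walk b3 to b0
  b8←b6: walk b6→b3 to b0
  b8←b7: walk b7→b4 to b0
  DF(b0)=∅
  DF(b1)={b4}
  DF(b2)={b3,b5}
  DF(b3)={b4,b5,b8}
  DF(b4)={b8}
  DF(b5)=∅
  DF(b6)={b8}
  DF(b7)={b8}
  DF(b8)=∅

φ for i: defs {b0,b4}
  DF⁺ = {b8}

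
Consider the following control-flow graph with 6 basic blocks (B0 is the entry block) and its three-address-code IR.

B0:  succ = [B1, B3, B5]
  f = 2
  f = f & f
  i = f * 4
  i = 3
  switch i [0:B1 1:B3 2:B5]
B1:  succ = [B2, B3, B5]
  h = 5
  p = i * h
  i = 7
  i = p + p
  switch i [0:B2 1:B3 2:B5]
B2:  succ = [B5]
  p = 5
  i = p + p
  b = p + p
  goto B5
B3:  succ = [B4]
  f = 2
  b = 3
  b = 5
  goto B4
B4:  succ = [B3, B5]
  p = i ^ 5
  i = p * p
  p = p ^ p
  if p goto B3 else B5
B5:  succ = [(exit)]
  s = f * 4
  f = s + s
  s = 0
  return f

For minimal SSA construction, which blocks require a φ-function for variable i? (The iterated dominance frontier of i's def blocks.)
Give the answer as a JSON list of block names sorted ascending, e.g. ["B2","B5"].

idom tree: B1←B0 B2←B1 B3←B0 B4←B3 B5←B0
Dom∩ at merges:
  B3: preds {B0,B1,B4}: {B0} ∩ {B0,B1} ∩ {B0,B3,B4} = {B0}; idom=B0
  B5: preds {B0,B1,B2,B4}: {B0} ∩ {B0,B1} ∩ {B0,B1,B2} ∩ {B0,B3,B4} = {B0}; idom=B0

DF derivation:
  join B3 pred B0: · stop@B0
  join B3 pred B1: B1 stop@B0
  join B3 pred B4: B4→B3 stop@B0
  join B5 pred B0: · stop@B0
  join B5 pred B1: B1 stop@B0
  join B5 pred B2: B2→B1 stop@B0
  join B5 pred B4: B4→B3 stop@B0
  B0: DF=∅
  B1: DF={B3,B5}
  B2: DF={B5}
  B3: DF={B3,B5}
  B4: DF={B3,B5}
  B5: DF=∅

φ for i: defs {B0,B1,B2,B4}
  DF⁺ = {B3,B5}

Answer: ["B3", "B5"]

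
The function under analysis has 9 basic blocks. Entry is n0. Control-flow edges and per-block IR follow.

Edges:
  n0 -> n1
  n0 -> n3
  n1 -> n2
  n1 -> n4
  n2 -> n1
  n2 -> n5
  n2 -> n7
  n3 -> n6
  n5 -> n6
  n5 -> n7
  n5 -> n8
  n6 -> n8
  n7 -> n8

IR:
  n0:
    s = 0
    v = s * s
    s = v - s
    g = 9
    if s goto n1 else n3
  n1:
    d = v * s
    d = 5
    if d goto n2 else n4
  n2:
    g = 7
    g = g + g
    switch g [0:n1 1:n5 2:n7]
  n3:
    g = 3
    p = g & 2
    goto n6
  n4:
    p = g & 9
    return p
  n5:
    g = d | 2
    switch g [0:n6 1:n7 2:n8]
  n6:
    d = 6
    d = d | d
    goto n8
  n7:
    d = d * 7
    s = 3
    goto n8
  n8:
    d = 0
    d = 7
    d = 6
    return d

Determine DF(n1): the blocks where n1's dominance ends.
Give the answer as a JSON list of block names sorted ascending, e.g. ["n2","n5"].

idom tree: n1←n0 n2←n1 n3←n0 n4←n1 n5←n2 n6←n0 n7←n2 n8←n0
Dom at joins:
  n1: preds {n0,n2}: {n0} ∩ {n0,n1,n2} = {n0}; idom=n0
  n6: preds {n3,n5}: {n0,n3} ∩ {n0,n1,n2,n5} = {n0}; idom=n0
  n7: preds {n2,n5}: {n0,n1,n2} ∩ {n0,n1,n2,n5} = {n0,n1,n2}; idom=n2
  n8: preds {n5,n6,n7}: {n0,n1,n2,n5} ∩ {n0,n6} ∩ {n0,n1,n2,n7} = {n0}; idom=n0

DF derivation:
  n1←n0: walk · to n0
  n1←n2: walk n2→n1 to n0
  n6←n3: walk n3 to n0
  n6←n5: walk n5→n2→n1 to n0
  n7←n2: walk · to n2
  n7←n5: walk n5 to n2
  n8←n5: walk n5→n2→n1 to n0
  n8←n6: walk n6 to n0
  n8←n7: walk n7→n2→n1 to n0
  n0: DF=∅
  n1: DF={n1,n6,n8}
  n2: DF={n1,n6,n8}
  n3: DF={n6}
  n4: DF=∅
  n5: DF={n6,n7,n8}
  n6: DF={n8}
  n7: DF={n8}
  n8: DF=∅

DF(n1) = ["n1", "n6", "n8"]

Answer: ["n1", "n6", "n8"]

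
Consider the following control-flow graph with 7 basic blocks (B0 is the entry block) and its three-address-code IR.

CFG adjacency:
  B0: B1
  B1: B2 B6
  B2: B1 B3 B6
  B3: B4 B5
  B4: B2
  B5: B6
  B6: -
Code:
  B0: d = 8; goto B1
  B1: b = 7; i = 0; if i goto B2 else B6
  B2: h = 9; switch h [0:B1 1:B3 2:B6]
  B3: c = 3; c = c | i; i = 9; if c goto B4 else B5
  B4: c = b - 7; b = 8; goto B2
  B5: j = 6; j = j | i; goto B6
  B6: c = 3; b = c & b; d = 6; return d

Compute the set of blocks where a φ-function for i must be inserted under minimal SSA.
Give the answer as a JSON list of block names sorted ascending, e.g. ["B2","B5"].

idom tree: B1←B0 B2←B1 B3←B2 B4←B3 B5←B3 B6←B1
Dom at joins:
  B1: preds {B0,B2}: {B0} ∩ {B0,B1,B2} = {B0}; idom=B0
  B2: preds {B1,B4}: {B0,B1} ∩ {B0,B1,B2,B3,B4} = {B0,B1}; idom=B1
  B6: preds {B1,B2,B5}: {B0,B1} ∩ {B0,B1,B2} ∩ {B0,B1,B2,B3,B5} = {B0,B1}; idom=B1

DF walk-up:
  join B1 pred B0: · stop@B0
  join B1 pred B2: B2→B1 stop@B0
  join B2 pred B1: · stop@B1
  join B2 pred B4: B4→B3→B2 stop@B1
  join B6 pred B1: · stop@B1
  join B6 pred B2: B2 stop@B1
  join B6 pred B5: B5→B3→B2 stop@B1
  DF(B0)=∅
  DF(B1)={B1}
  DF(B2)={B1,B2,B6}
  DF(B3)={B2,B6}
  DF(B4)={B2}
  DF(B5)={B6}
  DF(B6)=∅

φ for i: defs {B1,B3}
  DF⁺ = {B1,B2,B6}

Answer: ["B1", "B2", "B6"]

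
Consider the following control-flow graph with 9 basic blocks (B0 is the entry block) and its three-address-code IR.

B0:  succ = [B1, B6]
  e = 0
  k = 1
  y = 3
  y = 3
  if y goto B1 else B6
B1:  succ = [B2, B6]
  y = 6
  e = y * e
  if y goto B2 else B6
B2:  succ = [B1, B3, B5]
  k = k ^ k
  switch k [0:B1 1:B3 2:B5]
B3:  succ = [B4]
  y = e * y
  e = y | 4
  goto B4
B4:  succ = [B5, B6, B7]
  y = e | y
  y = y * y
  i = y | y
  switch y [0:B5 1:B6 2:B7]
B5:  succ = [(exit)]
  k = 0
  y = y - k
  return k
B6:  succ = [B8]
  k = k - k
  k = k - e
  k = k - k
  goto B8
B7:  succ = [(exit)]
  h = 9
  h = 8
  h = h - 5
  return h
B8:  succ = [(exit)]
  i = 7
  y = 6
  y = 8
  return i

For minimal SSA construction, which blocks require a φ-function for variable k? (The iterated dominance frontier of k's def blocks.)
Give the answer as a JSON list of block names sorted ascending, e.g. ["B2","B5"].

idom tree: B1←B0 B2←B1 B3←B2 B4←B3 B5←B2 B6←B0 B7←B4 B8←B6
Join-block Dom:
  B1: preds {B0,B2}: {B0} ∩ {B0,B1,B2} = {B0}; idom=B0
  B5: preds {B2,B4}: {B0,B1,B2} ∩ {B0,B1,B2,B3,B4} = {B0,B1,B2}; idom=B2
  B6: preds {B0,B1,B4}: {B0} ∩ {B0,B1} ∩ {B0,B1,B2,B3,B4} = {B0}; idom=B0

DF derivation:
  join B1 pred B0: · stop@B0
  join B1 pred B2: B2→B1 stop@B0
  join B5 pred B2: · stop@B2
  join B5 pred B4: B4→B3 stop@B2
  join B6 pred B0: · stop@B0
  join B6 pred B1: B1 stop@B0
  join B6 pred B4: B4→B3→B2→B1 stop@B0
  DF(B0)=∅
  DF(B1)={B1,B6}
  DF(B2)={B1,B6}
  DF(B3)={B5,B6}
  DF(B4)={B5,B6}
  DF(B5)=∅
  DF(B6)=∅
  DF(B7)=∅
  DF(B8)=∅

φ for k: defs {B0,B2,B5,B6}
  DF⁺ = {B1,B6}

Answer: ["B1", "B6"]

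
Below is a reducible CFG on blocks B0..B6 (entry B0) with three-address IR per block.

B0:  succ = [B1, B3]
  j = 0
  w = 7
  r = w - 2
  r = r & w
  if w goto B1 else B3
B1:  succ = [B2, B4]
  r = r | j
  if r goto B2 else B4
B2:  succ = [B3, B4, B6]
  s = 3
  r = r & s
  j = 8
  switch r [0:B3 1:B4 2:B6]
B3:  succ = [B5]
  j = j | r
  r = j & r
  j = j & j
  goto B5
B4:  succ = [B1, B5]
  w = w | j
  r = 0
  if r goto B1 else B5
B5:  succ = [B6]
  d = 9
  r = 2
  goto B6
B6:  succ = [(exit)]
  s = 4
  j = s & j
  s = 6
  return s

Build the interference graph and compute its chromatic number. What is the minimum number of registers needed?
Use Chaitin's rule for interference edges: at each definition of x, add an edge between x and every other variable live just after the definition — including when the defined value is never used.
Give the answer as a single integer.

def/use:
  B0: {j,r,w} / ∅
  B1: {r} / {j,r}
  B2: {j,r,s} / {r}
  B3: {j,r} / {j,r}
  B4: {r,w} / {j,w}
  B5: {d,r} / ∅
  B6: {j,s} / {j}

Live sets:
  B0: in=∅ out={j,r,w}
  B1: in={j,r,w} out={j,r,w}
  B2: in={r,w} out={j,r,w}
  B3: in={j,r} out={j}
  B4: in={j,w} out={j,r,w}
  B5: in={j} out={j}
  B6: in={j} out=∅

Conflict graph:
  d — {j}
  j — {d,r,s,w}
  r — {j,s,w}
  s — {j,r,w}
  w — {j,r,s}

Registers:
  lower bound: {j,r,s,w} mutually conflict ⇒ χ ≥ 4
  assign d→c1 j→c0 r→c1 s→c2 w→c3 — no edge inside a register ⇒ χ ≤ 4
  χ = 4

Answer: 4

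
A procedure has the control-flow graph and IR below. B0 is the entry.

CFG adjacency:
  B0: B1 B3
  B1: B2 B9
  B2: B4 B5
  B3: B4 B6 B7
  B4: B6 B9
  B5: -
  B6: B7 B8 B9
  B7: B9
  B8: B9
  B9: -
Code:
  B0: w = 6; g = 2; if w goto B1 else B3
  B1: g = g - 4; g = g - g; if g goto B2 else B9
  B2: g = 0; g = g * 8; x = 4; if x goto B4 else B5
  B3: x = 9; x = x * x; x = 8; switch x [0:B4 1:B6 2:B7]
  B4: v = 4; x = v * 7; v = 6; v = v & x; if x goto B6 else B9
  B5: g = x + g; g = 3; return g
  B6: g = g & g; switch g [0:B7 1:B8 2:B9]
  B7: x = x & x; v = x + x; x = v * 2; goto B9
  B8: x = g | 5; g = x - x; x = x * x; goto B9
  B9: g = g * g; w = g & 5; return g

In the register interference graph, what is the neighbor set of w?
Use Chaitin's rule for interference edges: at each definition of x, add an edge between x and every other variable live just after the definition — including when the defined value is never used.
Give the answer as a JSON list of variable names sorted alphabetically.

Answer: ["g"]

Working:
def/use:
  B0 def {g,w} use ∅
  B1 def {g} use {g}
  B2 def {g,x} use ∅
  B3 def {x} use ∅
  B4 def {v,x} use ∅
  B5 def {g} use {g,x}
  B6 def {g} use {g}
  B7 def {v,x} use {x}
  B8 def {g,x} use {g}
  B9 def {g,w} use {g}

Backward fixpoint:
  B0: in=∅ out={g}
  B1: in={g} out={g}
  B2: in=∅ out={g,x}
  B3: in={g} out={g,x}
  B4: in={g} out={g,x}
  B5: in={g,x} out=∅
  B6: in={g,x} out={g,x}
  B7: in={g,x} out={g}
  B8: in={g} out={g}
  B9: in={g} out=∅

Interference:
  g: {v,w,x}
  v: {g,x}
  w: {g}
  x: {g,v}

N(w) = ["g"]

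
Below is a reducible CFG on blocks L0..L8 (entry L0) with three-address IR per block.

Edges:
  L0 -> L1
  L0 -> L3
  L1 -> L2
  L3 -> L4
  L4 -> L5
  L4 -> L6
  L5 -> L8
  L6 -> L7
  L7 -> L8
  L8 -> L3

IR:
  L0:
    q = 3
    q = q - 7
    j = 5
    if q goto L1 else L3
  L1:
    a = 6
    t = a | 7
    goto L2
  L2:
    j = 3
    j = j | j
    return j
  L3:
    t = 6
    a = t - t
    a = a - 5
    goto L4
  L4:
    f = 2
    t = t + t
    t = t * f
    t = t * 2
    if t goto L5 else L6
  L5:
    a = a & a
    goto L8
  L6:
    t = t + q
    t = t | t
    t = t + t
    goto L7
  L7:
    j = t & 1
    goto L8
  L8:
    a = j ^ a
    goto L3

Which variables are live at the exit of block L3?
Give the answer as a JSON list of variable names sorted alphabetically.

Per-block:
  L0 def {j,q} use ∅
  L1 def {a,t} use ∅
  L2 def {j} use ∅
  L3 def {a,t} use ∅
  L4 def {f,t} use {t}
  L5 def {a} use {a}
  L6 def {t} use {q,t}
  L7 def {j} use {t}
  L8 def {a} use {a,j}

Live sets:
  L0 li=∅ lo={j,q}
  L1 li=∅ lo=∅
  L2 li=∅ lo=∅
  L3 li={j,q} lo={a,j,q,t}
  L4 li={a,j,q,t} lo={a,j,q,t}
  L5 li={a,j,q} lo={a,j,q}
  L6 li={a,q,t} lo={a,q,t}
  L7 li={a,q,t} lo={a,j,q}
  L8 li={a,j,q} lo={j,q}

live-out(L3) = ["a", "j", "q", "t"]

Answer: ["a", "j", "q", "t"]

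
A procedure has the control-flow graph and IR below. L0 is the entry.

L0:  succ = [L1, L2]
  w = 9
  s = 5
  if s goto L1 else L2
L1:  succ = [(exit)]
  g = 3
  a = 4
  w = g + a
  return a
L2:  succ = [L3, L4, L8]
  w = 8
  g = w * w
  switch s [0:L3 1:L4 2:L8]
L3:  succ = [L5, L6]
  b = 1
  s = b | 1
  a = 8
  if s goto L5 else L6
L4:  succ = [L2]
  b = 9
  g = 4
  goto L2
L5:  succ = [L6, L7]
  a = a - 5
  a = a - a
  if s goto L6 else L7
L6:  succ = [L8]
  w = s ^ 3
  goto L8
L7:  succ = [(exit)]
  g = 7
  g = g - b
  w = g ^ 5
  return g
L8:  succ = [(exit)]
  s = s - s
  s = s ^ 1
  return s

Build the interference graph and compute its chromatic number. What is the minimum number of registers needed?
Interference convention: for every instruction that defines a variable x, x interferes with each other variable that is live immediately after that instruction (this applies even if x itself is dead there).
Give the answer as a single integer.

Answer: 4

Working:
def/use:
  L0: def={s,w} ue=∅
  L1: def={a,g,w} ue=∅
  L2: def={g,w} ue={s}
  L3: def={a,b,s} ue=∅
  L4: def={b,g} ue=∅
  L5: def={a} ue={a,s}
  L6: def={w} ue={s}
  L7: def={g,w} ue={b}
  L8: def={s} ue={s}

Live sets:
  L0: in=∅ out={s}
  L1: in=∅ out=∅
  L2: in={s} out={s}
  L3: in=∅ out={a,b,s}
  L4: in={s} out={s}
  L5: in={a,b,s} out={b,s}
  L6: in={s} out={s}
  L7: in={b} out=∅
  L8: in={s} out=∅

Conflict graph:
  a — {b,g,s,w}
  b — {a,g,s}
  g — {a,b,s,w}
  s — {a,b,g,w}
  w — {a,g,s}

Colouring:
  {a,b,g,s} pairwise interfere (4-clique) ⇒ χ ≥ 4
  assign a→r0 b→r3 g→r1 s→r2 w→r3 — no edge inside a register ⇒ χ ≤ 4
  χ = 4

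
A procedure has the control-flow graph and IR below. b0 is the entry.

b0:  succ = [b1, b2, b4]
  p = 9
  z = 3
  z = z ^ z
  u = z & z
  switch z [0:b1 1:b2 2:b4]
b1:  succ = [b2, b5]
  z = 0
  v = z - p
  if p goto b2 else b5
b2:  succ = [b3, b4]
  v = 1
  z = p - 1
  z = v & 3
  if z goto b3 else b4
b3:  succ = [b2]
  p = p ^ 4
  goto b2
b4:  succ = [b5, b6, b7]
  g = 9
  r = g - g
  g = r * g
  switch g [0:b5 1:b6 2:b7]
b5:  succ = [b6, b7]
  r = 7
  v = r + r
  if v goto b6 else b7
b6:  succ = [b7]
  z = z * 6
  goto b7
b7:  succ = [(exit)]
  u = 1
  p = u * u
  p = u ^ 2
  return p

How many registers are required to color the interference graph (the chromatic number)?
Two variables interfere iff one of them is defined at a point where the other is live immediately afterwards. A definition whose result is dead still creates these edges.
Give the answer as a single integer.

Answer: 3

Working:
Block summaries:
  b0: def={p,u,z} ue=∅
  b1: def={v,z} ue={p}
  b2: def={v,z} ue={p}
  b3: def={p} ue={p}
  b4: def={g,r} ue=∅
  b5: def={r,v} ue=∅
  b6: def={z} ue={z}
  b7: def={p,u} ue=∅

Liveness:
  live b0: ∅→{p,z}
  live b1: {p}→{p,z}
  live b2: {p}→{p,z}
  live b3: {p}→{p}
  live b4: {z}→{z}
  live b5: {z}→{z}
  live b6: {z}→∅
  live b7: ∅→∅

Conflict graph:
  g — {r,z}
  p — {u,v,z}
  r — {g,z}
  u — {p,z}
  v — {p,z}
  z — {g,p,r,u,v}

Chromatic number:
  {g,r,z} pairwise interfere (3-clique) ⇒ χ ≥ 3
  3-colouring: R0={z}  R1={g,p}  R2={r,u,v}
  χ = 3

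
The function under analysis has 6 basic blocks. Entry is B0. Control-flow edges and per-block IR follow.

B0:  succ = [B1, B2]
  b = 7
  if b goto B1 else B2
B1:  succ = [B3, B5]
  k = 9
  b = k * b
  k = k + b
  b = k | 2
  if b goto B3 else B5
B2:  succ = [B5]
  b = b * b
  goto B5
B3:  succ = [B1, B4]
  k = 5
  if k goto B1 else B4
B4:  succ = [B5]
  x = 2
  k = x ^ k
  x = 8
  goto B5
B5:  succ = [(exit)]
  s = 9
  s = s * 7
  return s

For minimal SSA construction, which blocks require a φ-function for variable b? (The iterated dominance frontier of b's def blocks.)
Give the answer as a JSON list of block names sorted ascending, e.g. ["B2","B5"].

idom tree: B1←B0 B2←B0 B3←B1 B4←B3 B5←B0
Dom at joins:
  B1: preds {B0,B3}: {B0} ∩ {B0,B1,B3} = {B0}; idom=B0
  B5: preds {B1,B2,B4}: {B0,B1} ∩ {B0,B2} ∩ {B0,B1,B3,B4} = {B0}; idom=B0

DF walk-up:
  join B1 pred B0: · stop@B0
  join B1 pred B3: B3→B1 stop@B0
  join B5 pred B1: B1 stop@B0
  join B5 pred B2: B2 stop@B0
  join B5 pred B4: B4→B3→B1 stop@B0
  B0 → ∅
  B1 → {B1,B5}
  B2 → {B5}
  B3 → {B1,B5}
  B4 → {B5}
  B5 → ∅

φ for b: defs {B0,B1,B2}
  DF⁺ = {B1,B5}

Answer: ["B1", "B5"]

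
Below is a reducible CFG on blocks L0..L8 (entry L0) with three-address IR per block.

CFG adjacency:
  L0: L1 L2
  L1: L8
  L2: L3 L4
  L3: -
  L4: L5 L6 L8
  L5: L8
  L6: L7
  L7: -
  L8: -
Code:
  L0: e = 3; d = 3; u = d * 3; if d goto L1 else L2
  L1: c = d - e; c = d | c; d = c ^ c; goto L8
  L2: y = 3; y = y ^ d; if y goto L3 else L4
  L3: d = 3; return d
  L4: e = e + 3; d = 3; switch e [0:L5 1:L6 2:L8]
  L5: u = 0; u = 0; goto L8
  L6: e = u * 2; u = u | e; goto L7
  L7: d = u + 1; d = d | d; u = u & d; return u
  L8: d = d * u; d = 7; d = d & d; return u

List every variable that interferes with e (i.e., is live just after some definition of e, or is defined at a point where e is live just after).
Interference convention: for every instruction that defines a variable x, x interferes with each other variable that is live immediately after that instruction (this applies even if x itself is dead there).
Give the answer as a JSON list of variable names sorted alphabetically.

Block summaries:
  L0: {d,e,u} / ∅
  L1: {c,d} / {d,e}
  L2: {y} / {d}
  L3: {d} / ∅
  L4: {d,e} / {e}
  L5: {u} / ∅
  L6: {e,u} / {u}
  L7: {d,u} / {u}
  L8: {d} / {d,u}

Live sets:
  L0 li=∅ lo={d,e,u}
  L1 li={d,e,u} lo={d,u}
  L2 li={d,e,u} lo={e,u}
  L3 li=∅ lo=∅
  L4 li={e,u} lo={d,u}
  L5 li={d} lo={d,u}
  L6 li={u} lo={u}
  L7 li={u} lo=∅
  L8 li={d,u} lo=∅

Interfere edges:
  c — {d,u}
  d — {c,e,u,y}
  e — {d,u,y}
  u — {c,d,e,y}
  y — {d,e,u}

N(e) = ["d", "u", "y"]

Answer: ["d", "u", "y"]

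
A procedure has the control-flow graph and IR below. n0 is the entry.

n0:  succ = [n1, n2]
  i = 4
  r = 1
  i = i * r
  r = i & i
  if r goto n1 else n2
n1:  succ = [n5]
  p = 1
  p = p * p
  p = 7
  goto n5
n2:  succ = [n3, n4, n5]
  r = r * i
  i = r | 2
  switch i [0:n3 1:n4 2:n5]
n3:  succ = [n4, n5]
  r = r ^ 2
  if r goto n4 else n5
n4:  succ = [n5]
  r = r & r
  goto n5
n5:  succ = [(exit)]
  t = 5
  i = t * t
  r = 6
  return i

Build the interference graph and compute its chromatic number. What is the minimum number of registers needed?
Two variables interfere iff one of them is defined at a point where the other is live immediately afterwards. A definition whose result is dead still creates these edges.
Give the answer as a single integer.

Block summaries:
  n0 def {i,r} use ∅
  n1 def {p} use ∅
  n2 def {i,r} use {i,r}
  n3 def {r} use {r}
  n4 def {r} use {r}
  n5 def {i,r,t} use ∅

Backward fixpoint:
  n0 li=∅ lo={i,r}
  n1 li=∅ lo=∅
  n2 li={i,r} lo={r}
  n3 li={r} lo={r}
  n4 li={r} lo=∅
  n5 li=∅ lo=∅

Conflict graph:
  i↔{r}
  p↔∅
  r↔{i}
  t↔∅

Colouring:
  lower bound: {i,r} mutually conflict ⇒ χ ≥ 2
  2-colouring: c0={i,p,t}  c1={r}
  χ = 2

Answer: 2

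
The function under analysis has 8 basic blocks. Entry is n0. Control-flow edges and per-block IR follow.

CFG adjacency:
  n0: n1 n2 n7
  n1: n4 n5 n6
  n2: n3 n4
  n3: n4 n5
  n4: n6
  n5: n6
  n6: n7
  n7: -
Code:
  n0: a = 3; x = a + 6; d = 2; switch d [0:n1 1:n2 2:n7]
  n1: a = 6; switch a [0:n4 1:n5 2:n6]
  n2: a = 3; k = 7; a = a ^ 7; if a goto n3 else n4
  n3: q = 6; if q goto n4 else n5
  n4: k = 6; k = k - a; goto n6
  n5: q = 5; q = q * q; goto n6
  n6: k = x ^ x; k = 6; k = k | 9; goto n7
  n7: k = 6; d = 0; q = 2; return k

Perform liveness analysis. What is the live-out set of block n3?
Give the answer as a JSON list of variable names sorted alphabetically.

Per-block:
  n0: {a,d,x} / ∅
  n1: {a} / ∅
  n2: {a,k} / ∅
  n3: {q} / ∅
  n4: {k} / {a}
  n5: {q} / ∅
  n6: {k} / {x}
  n7: {d,k,q} / ∅

Liveness:
  n0 li=∅ lo={x}
  n1 li={x} lo={a,x}
  n2 li={x} lo={a,x}
  n3 li={a,x} lo={a,x}
  n4 li={a,x} lo={x}
  n5 li={x} lo={x}
  n6 li={x} lo=∅
  n7 li=∅ lo=∅

live-out(n3) = ["a", "x"]

Answer: ["a", "x"]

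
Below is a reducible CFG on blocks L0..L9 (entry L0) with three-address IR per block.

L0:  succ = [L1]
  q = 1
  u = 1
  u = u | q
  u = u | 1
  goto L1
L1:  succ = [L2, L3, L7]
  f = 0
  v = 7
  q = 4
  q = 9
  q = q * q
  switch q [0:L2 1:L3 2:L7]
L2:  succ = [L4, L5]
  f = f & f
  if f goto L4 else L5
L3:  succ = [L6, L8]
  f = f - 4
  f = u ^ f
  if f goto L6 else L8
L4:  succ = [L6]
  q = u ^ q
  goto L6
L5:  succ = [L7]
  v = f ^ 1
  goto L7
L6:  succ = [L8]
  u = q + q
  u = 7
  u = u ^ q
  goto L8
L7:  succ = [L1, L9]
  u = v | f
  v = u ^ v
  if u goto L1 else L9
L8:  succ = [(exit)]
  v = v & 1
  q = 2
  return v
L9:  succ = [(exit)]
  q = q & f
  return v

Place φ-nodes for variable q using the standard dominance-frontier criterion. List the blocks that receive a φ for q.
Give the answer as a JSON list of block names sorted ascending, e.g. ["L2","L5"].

idom tree: L1←L0 L2←L1 L3←L1 L4←L2 L5←L2 L6←L1 L7←L1 L8←L1 L9←L7
Dom∩ at merges:
  L1: preds {L0,L7}: {L0} ∩ {L0,L1,L7} = {L0}; idom=L0
  L6: preds {L3,L4}: {L0,L1,L3} ∩ {L0,L1,L2,L4} = {L0,L1}; idom=L1
  L7: preds {L1,L5}: {L0,L1} ∩ {L0,L1,L2,L5} = {L0,L1}; idom=L1
  L8: preds {L3,L6}: {L0,L1,L3} ∩ {L0,L1,L6} = {L0,L1}; idom=L1

DF derivation:
  L1←L0: walk · to L0
  L1←L7: walk L7→L1 to L0
  L6←L3: walk L3 to L1
  L6←L4: walk L4→L2 to L1
  L7←L1: walk · to L1
  L7←L5: walk L5→L2 to L1
  L8←L3: walk L3 to L1
  L8←L6: walk L6 to L1
  L0: DF=∅
  L1: DF={L1}
  L2: DF={L6,L7}
  L3: DF={L6,L8}
  L4: DF={L6}
  L5: DF={L7}
  L6: DF={L8}
  L7: DF={L1}
  L8: DF=∅
  L9: DF=∅

φ for q: defs {L0,L1,L4,L8,L9}
  DF⁺ = {L1,L6,L8}

Answer: ["L1", "L6", "L8"]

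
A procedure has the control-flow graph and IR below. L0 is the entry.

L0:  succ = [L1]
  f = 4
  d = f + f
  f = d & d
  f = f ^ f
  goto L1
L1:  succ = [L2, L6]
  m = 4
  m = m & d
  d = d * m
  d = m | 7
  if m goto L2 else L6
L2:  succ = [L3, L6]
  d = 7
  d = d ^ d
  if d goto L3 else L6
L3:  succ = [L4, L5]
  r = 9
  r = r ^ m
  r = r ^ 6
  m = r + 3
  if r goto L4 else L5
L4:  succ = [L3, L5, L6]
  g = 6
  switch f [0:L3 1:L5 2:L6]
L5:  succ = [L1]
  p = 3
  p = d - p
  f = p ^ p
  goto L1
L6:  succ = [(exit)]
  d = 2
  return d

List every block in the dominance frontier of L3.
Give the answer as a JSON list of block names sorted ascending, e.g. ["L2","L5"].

idom tree: L1←L0 L2←L1 L3←L2 L4←L3 L5←L3 L6←L1
Join-block Dom:
  L1: preds {L0,L5}: {L0} ∩ {L0,L1,L2,L3,L5} = {L0}; idom=L0
  L3: preds {L2,L4}: {L0,L1,L2} ∩ {L0,L1,L2,L3,L4} = {L0,L1,L2}; idom=L2
  L5: preds {L3,L4}: {L0,L1,L2,L3} ∩ {L0,L1,L2,L3,L4} = {L0,L1,L2,L3}; idom=L3
  L6: preds {L1,L2,L4}: {L0,L1} ∩ {L0,L1,L2} ∩ {L0,L1,L2,L3,L4} = {L0,L1}; idom=L1

DF walk-up:
  join L1 pred L0: · stop@L0
  join L1 pred L5: L5→L3→L2→L1 stop@L0
  join L3 pred L2: · stop@L2
  join L3 pred L4: L4→L3 stop@L2
  join L5 pred L3: · stop@L3
  join L5 pred L4: L4 stop@L3
  join L6 pred L1: · stop@L1
  join L6 pred L2: L2 stop@L1
  join L6 pred L4: L4→L3→L2 stop@L1
  L0 → ∅
  L1 → {L1}
  L2 → {L1,L6}
  L3 → {L1,L3,L6}
  L4 → {L3,L5,L6}
  L5 → {L1}
  L6 → ∅

DF(L3) = ["L1", "L3", "L6"]

Answer: ["L1", "L3", "L6"]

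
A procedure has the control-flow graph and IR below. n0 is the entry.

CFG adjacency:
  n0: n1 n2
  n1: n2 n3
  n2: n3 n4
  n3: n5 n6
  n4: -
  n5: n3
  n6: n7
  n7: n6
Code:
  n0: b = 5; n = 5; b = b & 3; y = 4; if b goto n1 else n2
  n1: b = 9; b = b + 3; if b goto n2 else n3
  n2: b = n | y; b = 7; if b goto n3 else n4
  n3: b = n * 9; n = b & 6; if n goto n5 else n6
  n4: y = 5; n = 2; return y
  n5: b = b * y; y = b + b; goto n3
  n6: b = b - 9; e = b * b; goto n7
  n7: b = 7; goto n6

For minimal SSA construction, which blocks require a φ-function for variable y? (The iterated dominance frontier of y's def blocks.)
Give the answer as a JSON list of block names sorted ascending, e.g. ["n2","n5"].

idom tree: n1←n0 n2←n0 n3←n0 n4←n2 n5←n3 n6←n3 n7←n6
Dom∩ at merges:
  n2: preds {n0,n1}: {n0} ∩ {n0,n1} = {n0}; idom=n0
  n3: preds {n1,n2,n5}: {n0,n1} ∩ {n0,n2} ∩ {n0,n3,n5} = {n0}; idom=n0
  n6: preds {n3,n7}: {n0,n3} ∩ {n0,n3,n6,n7} = {n0,n3}; idom=n3

DF walk-up:
  join n2 pred n0: · stop@n0
  join n2 pred n1: n1 stop@n0
  join n3 pred n1: n1 stop@n0
  join n3 pred n2: n2 stop@n0
  join n3 pred n5: n5→n3 stop@n0
  join n6 pred n3: · stop@n3
  join n6 pred n7: n7→n6 stop@n3
  n0 → ∅
  n1 → {n2,n3}
  n2 → {n3}
  n3 → {n3}
  n4 → ∅
  n5 → {n3}
  n6 → {n6}
  n7 → {n6}

φ for y: defs {n0,n4,n5}
  DF⁺ = {n3}

Answer: ["n3"]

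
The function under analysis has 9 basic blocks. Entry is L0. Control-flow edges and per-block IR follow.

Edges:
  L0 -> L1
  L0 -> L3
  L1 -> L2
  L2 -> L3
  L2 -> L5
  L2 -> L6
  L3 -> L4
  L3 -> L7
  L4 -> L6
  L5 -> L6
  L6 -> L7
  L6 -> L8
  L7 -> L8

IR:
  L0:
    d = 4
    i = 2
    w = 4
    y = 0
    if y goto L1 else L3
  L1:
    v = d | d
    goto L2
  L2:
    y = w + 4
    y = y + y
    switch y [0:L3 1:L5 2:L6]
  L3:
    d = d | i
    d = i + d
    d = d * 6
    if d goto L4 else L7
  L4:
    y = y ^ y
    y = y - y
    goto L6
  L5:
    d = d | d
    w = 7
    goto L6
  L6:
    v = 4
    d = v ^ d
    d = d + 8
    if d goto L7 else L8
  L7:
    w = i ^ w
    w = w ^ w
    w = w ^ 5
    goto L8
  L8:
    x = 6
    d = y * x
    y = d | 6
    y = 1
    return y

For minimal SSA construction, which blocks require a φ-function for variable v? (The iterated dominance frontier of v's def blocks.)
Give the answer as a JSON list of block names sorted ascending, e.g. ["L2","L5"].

Answer: ["L3", "L6", "L7", "L8"]

Analysis:
idom tree: L1←L0 L2←L1 L3←L0 L4←L3 L5←L2 L6←L0 L7←L0 L8←L0
Dom∩ at merges:
  L3: preds {L0,L2}: {L0} ∩ {L0,L1,L2} = {L0}; idom=L0
  L6: preds {L2,L4,L5}: {L0,L1,L2} ∩ {L0,L3,L4} ∩ {L0,L1,L2,L5} = {L0}; idom=L0
  L7: preds {L3,L6}: {L0,L3} ∩ {L0,L6} = {L0}; idom=L0
  L8: preds {L6,L7}: {L0,L6} ∩ {L0,L7} = {L0}; idom=L0

Frontier:
  join L3 pred L0: · stop@L0
  join L3 pred L2: L2→L1 stop@L0
  join L6 pred L2: L2→L1 stop@L0
  join L6 pred L4: L4→L3 stop@L0
  join L6 pred L5: L5→L2→L1 stop@L0
  join L7 pred L3: L3 stop@L0
  join L7 pred L6: L6 stop@L0
  join L8 pred L6: L6 stop@L0
  join L8 pred L7: L7 stop@L0
  L0: DF=∅
  L1: DF={L3,L6}
  L2: DF={L3,L6}
  L3: DF={L6,L7}
  L4: DF={L6}
  L5: DF={L6}
  L6: DF={L7,L8}
  L7: DF={L8}
  L8: DF=∅

φ for v: defs {L1,L6}
  DF⁺ = {L3,L6,L7,L8}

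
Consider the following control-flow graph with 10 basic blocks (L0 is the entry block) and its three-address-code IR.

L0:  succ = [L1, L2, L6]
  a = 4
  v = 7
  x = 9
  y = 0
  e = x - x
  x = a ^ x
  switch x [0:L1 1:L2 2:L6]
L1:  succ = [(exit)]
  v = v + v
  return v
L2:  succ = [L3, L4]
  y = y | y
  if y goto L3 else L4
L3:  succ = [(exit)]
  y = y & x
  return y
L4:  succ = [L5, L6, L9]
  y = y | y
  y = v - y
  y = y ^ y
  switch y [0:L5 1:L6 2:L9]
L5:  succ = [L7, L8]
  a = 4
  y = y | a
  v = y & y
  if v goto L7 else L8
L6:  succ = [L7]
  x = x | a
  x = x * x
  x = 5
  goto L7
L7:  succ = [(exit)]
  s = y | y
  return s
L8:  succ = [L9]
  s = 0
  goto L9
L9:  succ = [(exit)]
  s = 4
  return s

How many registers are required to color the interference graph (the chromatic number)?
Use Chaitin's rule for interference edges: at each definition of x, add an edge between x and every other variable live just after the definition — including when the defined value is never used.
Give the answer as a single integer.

Answer: 5

Derivation:
Block summaries:
  L0: {a,e,v,x,y} / ∅
  L1: {v} / {v}
  L2: {y} / {y}
  L3: {y} / {x,y}
  L4: {y} / {v,y}
  L5: {a,v,y} / {y}
  L6: {x} / {a,x}
  L7: {s} / {y}
  L8: {s} / ∅
  L9: {s} / ∅

Liveness:
  live L0: ∅→{a,v,x,y}
  live L1: {v}→∅
  live L2: {a,v,x,y}→{a,v,x,y}
  live L3: {x,y}→∅
  live L4: {a,v,x,y}→{a,x,y}
  live L5: {y}→{y}
  live L6: {a,x,y}→{y}
  live L7: {y}→∅
  live L8: ∅→∅
  live L9: ∅→∅

Conflict graph:
  a↔{e,v,x,y}
  e↔{a,v,x,y}
  s↔∅
  v↔{a,e,x,y}
  x↔{a,e,v,y}
  y↔{a,e,v,x}

Colouring:
  lower bound: {a,e,v,x,y} mutually conflict ⇒ χ ≥ 5
  5-colouring: r0={a,s}  r1={e}  r2={v}  r3={x}  r4={y}
  χ = 5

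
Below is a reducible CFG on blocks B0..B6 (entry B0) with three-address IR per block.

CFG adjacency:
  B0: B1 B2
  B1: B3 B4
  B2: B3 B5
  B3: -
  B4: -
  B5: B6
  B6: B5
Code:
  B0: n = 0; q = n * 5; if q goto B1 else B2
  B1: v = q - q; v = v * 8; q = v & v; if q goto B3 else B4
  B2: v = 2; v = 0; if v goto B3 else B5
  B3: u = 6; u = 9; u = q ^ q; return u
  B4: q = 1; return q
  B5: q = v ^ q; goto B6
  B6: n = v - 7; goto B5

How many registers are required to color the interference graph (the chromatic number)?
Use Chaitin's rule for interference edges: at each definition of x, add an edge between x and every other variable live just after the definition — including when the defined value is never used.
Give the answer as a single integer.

Answer: 3

Derivation:
Per-block:
  B0: def={n,q} ue=∅
  B1: def={q,v} ue={q}
  B2: def={v} ue=∅
  B3: def={u} ue={q}
  B4: def={q} ue=∅
  B5: def={q} ue={q,v}
  B6: def={n} ue={v}

Backward fixpoint:
  B0 li=∅ lo={q}
  B1 li={q} lo={q}
  B2 li={q} lo={q,v}
  B3 li={q} lo=∅
  B4 li=∅ lo=∅
  B5 li={q,v} lo={q,v}
  B6 li={q,v} lo={q,v}

Conflict graph:
  n↔{q,v}
  q↔{n,u,v}
  u↔{q}
  v↔{n,q}

Colouring:
  lower bound: {n,q,v} mutually conflict ⇒ χ ≥ 3
  assign n→r1 q→r0 u→r1 v→r2 — no edge inside a register ⇒ χ ≤ 3
  χ = 3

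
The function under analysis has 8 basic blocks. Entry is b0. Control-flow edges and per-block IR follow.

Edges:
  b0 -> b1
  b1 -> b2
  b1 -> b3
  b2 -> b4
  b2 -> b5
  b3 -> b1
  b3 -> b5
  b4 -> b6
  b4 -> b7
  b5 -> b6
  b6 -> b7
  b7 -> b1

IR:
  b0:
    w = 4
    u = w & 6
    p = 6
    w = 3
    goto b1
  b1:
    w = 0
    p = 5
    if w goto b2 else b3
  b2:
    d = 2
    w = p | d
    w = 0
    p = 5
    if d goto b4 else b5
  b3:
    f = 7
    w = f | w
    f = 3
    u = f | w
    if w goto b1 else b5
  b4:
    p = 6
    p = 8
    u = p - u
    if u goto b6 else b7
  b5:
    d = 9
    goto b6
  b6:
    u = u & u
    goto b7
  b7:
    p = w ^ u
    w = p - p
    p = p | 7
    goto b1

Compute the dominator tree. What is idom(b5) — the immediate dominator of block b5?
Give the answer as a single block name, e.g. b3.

Answer: b1

Analysis:
idom tree: b1←b0 b2←b1 b3←b1 b4←b2 b5←b1 b6←b1 b7←b1
Dom at joins:
  b1: preds {b0,b3,b7}: {b0} ∩ {b0,b1,b3} ∩ {b0,b1,b7} = {b0}; idom=b0
  b5: preds {b2,b3}: {b0,b1,b2} ∩ {b0,b1,b3} = {b0,b1}; idom=b1
  b6: preds {b4,b5}: {b0,b1,b2,b4} ∩ {b0,b1,b5} = {b0,b1}; idom=b1
  b7: preds {b4,b6}: {b0,b1,b2,b4} ∩ {b0,b1,b6} = {b0,b1}; idom=b1

idom(b5) = b1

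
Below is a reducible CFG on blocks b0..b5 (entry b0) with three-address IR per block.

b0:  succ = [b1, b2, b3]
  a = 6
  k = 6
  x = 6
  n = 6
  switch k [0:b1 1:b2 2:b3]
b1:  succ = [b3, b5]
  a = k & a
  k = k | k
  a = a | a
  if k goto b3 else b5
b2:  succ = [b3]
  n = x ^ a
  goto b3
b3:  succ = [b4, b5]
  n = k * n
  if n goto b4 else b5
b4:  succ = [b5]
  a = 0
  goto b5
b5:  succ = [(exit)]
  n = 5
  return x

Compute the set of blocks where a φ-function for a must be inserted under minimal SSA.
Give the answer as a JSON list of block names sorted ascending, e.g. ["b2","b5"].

idom tree: b1←b0 b2←b0 b3←b0 b4←b3 b5←b0
Dom∩ at merges:
  b3: preds {b0,b1,b2}: {b0} ∩ {b0,b1} ∩ {b0,b2} = {b0}; idom=b0
  b5: preds {b1,b3,b4}: {b0,b1} ∩ {b0,b3} ∩ {b0,b3,b4} = {b0}; idom=b0

DF derivation:
  b3←b0: walk · to b0
  b3←b1: walk b1 to b0
  b3←b2: walk b2 to b0
  b5←b1: walk b1 to b0
  b5←b3: walk b3 to b0
  b5←b4: walk b4→b3 to b0
  b0 → ∅
  b1 → {b3,b5}
  b2 → {b3}
  b3 → {b5}
  b4 → {b5}
  b5 → ∅

φ for a: defs {b0,b1,b4}
  DF⁺ = {b3,b5}

Answer: ["b3", "b5"]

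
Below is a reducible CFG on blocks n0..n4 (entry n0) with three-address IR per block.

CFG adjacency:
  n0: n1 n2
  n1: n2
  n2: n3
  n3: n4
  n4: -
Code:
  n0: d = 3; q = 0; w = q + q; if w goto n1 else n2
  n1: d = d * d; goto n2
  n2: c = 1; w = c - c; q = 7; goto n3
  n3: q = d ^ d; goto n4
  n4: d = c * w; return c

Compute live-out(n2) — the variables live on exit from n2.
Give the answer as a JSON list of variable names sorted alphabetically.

Answer: ["c", "d", "w"]

Working:
Per-block:
  n0 def {d,q,w} use ∅
  n1 def {d} use {d}
  n2 def {c,q,w} use ∅
  n3 def {q} use {d}
  n4 def {d} use {c,w}

Backward fixpoint:
  n0: in=∅ out={d}
  n1: in={d} out={d}
  n2: in={d} out={c,d,w}
  n3: in={c,d,w} out={c,w}
  n4: in={c,w} out=∅

live-out(n2) = ["c", "d", "w"]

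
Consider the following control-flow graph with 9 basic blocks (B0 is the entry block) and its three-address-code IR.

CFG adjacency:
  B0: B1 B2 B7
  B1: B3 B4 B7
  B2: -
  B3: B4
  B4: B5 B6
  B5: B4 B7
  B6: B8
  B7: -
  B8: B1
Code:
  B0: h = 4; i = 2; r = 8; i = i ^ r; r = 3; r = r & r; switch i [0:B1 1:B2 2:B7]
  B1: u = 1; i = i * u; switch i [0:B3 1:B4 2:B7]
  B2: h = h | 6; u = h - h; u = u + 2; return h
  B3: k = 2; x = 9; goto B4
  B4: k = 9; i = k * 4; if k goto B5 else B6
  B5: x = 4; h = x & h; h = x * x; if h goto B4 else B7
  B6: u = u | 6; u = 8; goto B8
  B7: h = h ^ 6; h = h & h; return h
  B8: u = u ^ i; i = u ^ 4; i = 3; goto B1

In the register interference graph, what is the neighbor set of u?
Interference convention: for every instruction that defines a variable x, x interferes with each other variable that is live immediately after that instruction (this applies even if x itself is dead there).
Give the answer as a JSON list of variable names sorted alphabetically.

Block summaries:
  B0: {h,i,r} / ∅
  B1: {i,u} / {i}
  B2: {h,u} / {h}
  B3: {k,x} / ∅
  B4: {i,k} / ∅
  B5: {h,x} / {h}
  B6: {u} / {u}
  B7: {h} / {h}
  B8: {i,u} / {i,u}

Backward fixpoint:
  live B0: ∅→{h,i}
  live B1: {h,i}→{h,u}
  live B2: {h}→∅
  live B3: {h,u}→{h,u}
  live B4: {h,u}→{h,i,u}
  live B5: {h,u}→{h,u}
  live B6: {h,i,u}→{h,i,u}
  live B7: {h}→∅
  live B8: {h,i,u}→{h,i}

Interfere edges:
  h: {i,k,r,u,x}
  i: {h,k,r,u}
  k: {h,i,u}
  r: {h,i}
  u: {h,i,k,x}
  x: {h,u}

N(u) = ["h", "i", "k", "x"]

Answer: ["h", "i", "k", "x"]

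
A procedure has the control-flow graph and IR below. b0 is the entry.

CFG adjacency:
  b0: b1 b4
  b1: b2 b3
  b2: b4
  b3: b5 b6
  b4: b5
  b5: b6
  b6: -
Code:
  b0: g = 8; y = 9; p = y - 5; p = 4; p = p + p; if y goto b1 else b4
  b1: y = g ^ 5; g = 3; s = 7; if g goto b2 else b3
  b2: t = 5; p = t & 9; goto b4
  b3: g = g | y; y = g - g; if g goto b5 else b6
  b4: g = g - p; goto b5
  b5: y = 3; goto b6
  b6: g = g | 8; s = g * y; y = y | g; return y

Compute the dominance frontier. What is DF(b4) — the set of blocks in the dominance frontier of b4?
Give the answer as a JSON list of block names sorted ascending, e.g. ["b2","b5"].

idom tree: b1←b0 b2←b1 b3←b1 b4←b0 b5←b0 b6←b0
Dom at joins:
  b4: preds {b0,b2}: {b0} ∩ {b0,b1,b2} = {b0}; idom=b0
  b5: preds {b3,b4}: {b0,b1,b3} ∩ {b0,b4} = {b0}; idom=b0
  b6: preds {b3,b5}: {b0,b1,b3} ∩ {b0,b5} = {b0}; idom=b0

DF derivation:
  join b4 pred b0: · stop@b0
  join b4 pred b2: b2→b1 stop@b0
  join b5 pred b3: b3→b1 stop@b0
  join b5 pred b4: b4 stop@b0
  join b6 pred b3: b3→b1 stop@b0
  join b6 pred b5: b5 stop@b0
  DF(b0)=∅
  DF(b1)={b4,b5,b6}
  DF(b2)={b4}
  DF(b3)={b5,b6}
  DF(b4)={b5}
  DF(b5)={b6}
  DF(b6)=∅

DF(b4) = ["b5"]

Answer: ["b5"]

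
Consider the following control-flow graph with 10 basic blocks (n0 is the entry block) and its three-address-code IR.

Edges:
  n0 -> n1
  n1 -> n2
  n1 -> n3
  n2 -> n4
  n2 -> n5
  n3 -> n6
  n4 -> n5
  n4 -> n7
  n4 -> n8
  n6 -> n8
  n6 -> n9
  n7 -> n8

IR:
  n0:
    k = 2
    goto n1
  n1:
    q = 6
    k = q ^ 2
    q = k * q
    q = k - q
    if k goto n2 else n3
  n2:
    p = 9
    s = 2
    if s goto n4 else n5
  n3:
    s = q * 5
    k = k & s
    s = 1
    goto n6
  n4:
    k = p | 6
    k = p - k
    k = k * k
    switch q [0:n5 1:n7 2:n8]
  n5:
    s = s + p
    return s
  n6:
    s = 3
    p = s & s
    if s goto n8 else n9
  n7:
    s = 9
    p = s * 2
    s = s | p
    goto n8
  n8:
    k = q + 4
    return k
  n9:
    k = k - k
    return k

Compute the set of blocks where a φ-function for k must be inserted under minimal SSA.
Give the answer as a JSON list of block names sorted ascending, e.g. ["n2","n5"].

idom tree: n1←n0 n2←n1 n3←n1 n4←n2 n5←n2 n6←n3 n7←n4 n8←n1 n9←n6
Dom∩ at merges:
  n5: preds {n2,n4}: {n0,n1,n2} ∩ {n0,n1,n2,n4} = {n0,n1,n2}; idom=n2
  n8: preds {n4,n6,n7}: {n0,n1,n2,n4} ∩ {n0,n1,n3,n6} ∩ {n0,n1,n2,n4,n7} = {n0,n1}; idom=n1

DF walk-up:
  join n5 pred n2: · stop@n2
  join n5 pred n4: n4 stop@n2
  join n8 pred n4: n4→n2 stop@n1
  join n8 pred n6: n6→n3 stop@n1
  join n8 pred n7: n7→n4→n2 stop@n1
  n0: DF=∅
  n1: DF=∅
  n2: DF={n8}
  n3: DF={n8}
  n4: DF={n5,n8}
  n5: DF=∅
  n6: DF={n8}
  n7: DF={n8}
  n8: DF=∅
  n9: DF=∅

φ for k: defs {n0,n1,n3,n4,n8,n9}
  DF⁺ = {n5,n8}

Answer: ["n5", "n8"]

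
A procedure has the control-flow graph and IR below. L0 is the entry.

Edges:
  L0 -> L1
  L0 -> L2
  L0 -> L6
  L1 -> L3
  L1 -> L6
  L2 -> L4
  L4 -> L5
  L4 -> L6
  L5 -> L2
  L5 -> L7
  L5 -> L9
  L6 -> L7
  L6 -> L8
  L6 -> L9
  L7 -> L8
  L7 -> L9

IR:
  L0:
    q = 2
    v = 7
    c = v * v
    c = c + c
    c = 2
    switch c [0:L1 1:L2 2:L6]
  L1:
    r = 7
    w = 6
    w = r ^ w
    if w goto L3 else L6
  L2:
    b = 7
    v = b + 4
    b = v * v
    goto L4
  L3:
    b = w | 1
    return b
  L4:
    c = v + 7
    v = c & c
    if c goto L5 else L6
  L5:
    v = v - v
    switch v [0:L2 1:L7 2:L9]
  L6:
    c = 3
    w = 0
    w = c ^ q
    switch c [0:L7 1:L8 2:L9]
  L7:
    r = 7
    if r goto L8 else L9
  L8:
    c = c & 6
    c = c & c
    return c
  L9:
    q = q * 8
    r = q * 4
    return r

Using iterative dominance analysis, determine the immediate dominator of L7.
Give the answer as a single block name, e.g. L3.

Answer: L0

Derivation:
idom tree: L1←L0 L2←L0 L3←L1 L4←L2 L5←L4 L6←L0 L7←L0 L8←L0 L9←L0
Dom∩ at merges:
  L2: preds {L0,L5}: {L0} ∩ {L0,L2,L4,L5} = {L0}; idom=L0
  L6: preds {L0,L1,L4}: {L0} ∩ {L0,L1} ∩ {L0,L2,L4} = {L0}; idom=L0
  L7: preds {L5,L6}: {L0,L2,L4,L5} ∩ {L0,L6} = {L0}; idom=L0
  L8: preds {L6,L7}: {L0,L6} ∩ {L0,L7} = {L0}; idom=L0
  L9: preds {L5,L6,L7}: {L0,L2,L4,L5} ∩ {L0,L6} ∩ {L0,L7} = {L0}; idom=L0

idom(L7) = L0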